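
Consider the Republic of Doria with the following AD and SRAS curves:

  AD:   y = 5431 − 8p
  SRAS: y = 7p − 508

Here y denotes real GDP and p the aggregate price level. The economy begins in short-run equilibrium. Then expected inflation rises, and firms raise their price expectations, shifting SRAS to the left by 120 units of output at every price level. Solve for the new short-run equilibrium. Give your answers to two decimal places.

This is a negative supply shock: SRAS shifts left.
New SRAS: y = 7p − 628.
Set AD = SRAS: 5431 − 8p = 7p − 628, so 6059 = 15p and p = 403.93.
Substituting into AD, y = 2199.53.

p = 403.93, y = 2199.53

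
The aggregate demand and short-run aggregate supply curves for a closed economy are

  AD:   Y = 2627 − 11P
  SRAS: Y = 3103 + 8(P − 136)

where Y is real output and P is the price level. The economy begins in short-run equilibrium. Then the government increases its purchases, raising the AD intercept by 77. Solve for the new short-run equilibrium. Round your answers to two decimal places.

This is a positive demand shock: AD shifts right.
New AD: Y = 2704 − 11P.
SRAS can be written Y = 2015 + 8P.
Set AD = SRAS: 2704 − 11P = 2015 + 8P, so 689 = 19P and P = 36.26.
Substituting into AD, Y = 2305.11.

P = 36.26, Y = 2305.11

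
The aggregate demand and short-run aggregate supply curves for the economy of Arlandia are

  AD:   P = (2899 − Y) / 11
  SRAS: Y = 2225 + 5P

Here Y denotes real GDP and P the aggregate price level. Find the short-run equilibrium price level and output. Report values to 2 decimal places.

P = 42.13, Y = 2435.63

Rearrange AD to Y = 2899 − 11P.
Set AD = SRAS: 2899 − 11P = 2225 + 5P, so 674 = 16P and P = 42.13.
Substituting into AD, Y = 2899 − 11P = 2435.63.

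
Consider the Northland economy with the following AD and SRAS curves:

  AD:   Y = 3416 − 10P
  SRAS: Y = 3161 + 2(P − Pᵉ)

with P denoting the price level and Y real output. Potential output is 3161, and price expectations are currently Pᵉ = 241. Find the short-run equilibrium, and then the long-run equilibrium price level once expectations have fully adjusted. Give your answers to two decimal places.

Short run: with Pᵉ = 241, SRAS is Y = 2679 + 2P. Setting AD = SRAS gives 737 = 12P, so P = 61.42 and Y = 3416 − 10P = 2801.83.
Output 2801.83 is below potential 3161, so over time expected prices fall and SRAS shifts right until Y returns to 3161.
Long run: Y = 3161 on the AD curve gives 3161 = 3416 − 10P, so P = 25.50.

Short run: P = 61.42, Y = 2801.83. Long run: P = 25.50.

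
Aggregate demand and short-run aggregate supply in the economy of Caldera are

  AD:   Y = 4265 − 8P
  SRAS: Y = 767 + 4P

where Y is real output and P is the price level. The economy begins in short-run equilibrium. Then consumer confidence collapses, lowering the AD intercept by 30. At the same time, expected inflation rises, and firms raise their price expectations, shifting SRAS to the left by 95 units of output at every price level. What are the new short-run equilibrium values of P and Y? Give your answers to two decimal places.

After both shocks: AD is Y = 4235 − 8P and SRAS is Y = 672 + 4P.
Setting them equal: 3563 = 12P, so P = 296.92.
Substituting into AD, Y = 1859.67.

P = 296.92, Y = 1859.67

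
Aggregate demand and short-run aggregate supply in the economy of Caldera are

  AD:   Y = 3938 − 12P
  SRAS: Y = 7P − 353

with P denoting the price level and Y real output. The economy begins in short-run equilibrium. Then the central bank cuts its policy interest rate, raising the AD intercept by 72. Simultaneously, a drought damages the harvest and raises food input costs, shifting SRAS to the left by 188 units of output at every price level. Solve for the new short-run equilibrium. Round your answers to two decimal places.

P = 239.53, Y = 1135.68

After both shocks: AD is Y = 4010 − 12P and SRAS is Y = 7P − 541.
Setting them equal: 4551 = 19P, so P = 239.53.
Substituting into AD, Y = 1135.68.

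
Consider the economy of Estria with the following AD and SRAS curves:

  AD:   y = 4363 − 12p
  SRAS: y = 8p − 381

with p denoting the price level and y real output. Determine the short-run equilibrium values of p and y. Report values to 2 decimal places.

p = 237.20, y = 1516.60

Set AD = SRAS: 4363 − 12p = 8p − 381, so 4744 = 20p and p = 237.20.
Substituting into AD, y = 4363 − 12p = 1516.60.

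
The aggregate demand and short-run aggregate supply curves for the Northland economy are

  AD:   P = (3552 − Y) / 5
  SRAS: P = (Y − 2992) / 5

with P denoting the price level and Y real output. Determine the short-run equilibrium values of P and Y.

Rearrange AD to Y = 3552 − 5P.
Rearrange SRAS to Y = 2992 + 5P.
Set AD = SRAS: 3552 − 5P = 2992 + 5P, so 560 = 10P and P = 56.
Then Y = 3552 − 5·56 = 3272.

P = 56, Y = 3272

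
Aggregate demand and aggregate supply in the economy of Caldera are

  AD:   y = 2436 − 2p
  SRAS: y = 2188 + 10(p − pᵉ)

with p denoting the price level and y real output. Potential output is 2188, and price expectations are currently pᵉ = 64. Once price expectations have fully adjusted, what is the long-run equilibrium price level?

Short run: with pᵉ = 64, SRAS is y = 1548 + 10p. Setting AD = SRAS gives 888 = 12p, so p = 74 and y = 2436 − 2·74 = 2288.
Output 2288 is above potential 2188, so over time expected prices rise and SRAS shifts left until y returns to 2188.
Long run: y = 2188 on the AD curve gives 2188 = 2436 − 2p, so p = 124.

Long-run p = 124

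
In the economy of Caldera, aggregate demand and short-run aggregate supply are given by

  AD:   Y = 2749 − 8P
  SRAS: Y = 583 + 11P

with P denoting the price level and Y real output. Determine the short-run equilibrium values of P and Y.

Set AD = SRAS: 2749 − 8P = 583 + 11P, so 2166 = 19P and P = 114.
Then Y = 2749 − 8·114 = 1837.

P = 114, Y = 1837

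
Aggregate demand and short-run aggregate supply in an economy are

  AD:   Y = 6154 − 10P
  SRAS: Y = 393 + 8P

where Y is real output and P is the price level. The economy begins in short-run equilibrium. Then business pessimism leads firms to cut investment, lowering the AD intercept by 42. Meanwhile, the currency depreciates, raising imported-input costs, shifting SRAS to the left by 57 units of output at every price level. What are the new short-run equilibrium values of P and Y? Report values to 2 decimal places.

After both shocks: AD is Y = 6112 − 10P and SRAS is Y = 336 + 8P.
Setting them equal: 5776 = 18P, so P = 320.89.
Substituting into AD, Y = 2903.11.

P = 320.89, Y = 2903.11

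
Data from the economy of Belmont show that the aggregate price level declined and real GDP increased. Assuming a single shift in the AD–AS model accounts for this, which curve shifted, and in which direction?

P fell and Y rose. An AD shift moves P and Y in the same direction; an SRAS shift moves them in opposite directions.
Here P and Y moved in opposite directions, so the SRAS curve shifted.
Since Y rose, SRAS shifted right.

SRAS shifted right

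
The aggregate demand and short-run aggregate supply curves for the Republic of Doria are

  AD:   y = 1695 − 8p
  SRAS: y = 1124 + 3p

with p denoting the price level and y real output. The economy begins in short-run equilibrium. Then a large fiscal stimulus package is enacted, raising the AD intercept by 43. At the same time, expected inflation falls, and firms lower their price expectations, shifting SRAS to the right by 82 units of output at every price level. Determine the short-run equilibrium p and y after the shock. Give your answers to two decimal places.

p = 48.36, y = 1351.09

After both shocks: AD is y = 1738 − 8p and SRAS is y = 1206 + 3p.
Setting them equal: 532 = 11p, so p = 48.36.
Substituting into AD, y = 1351.09.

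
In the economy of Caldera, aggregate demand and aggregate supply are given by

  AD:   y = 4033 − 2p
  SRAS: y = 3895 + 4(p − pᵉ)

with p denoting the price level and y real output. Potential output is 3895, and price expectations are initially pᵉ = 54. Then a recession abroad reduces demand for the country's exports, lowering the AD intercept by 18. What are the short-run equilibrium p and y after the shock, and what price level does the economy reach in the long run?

AD shifts left: new AD is y = 4015 − 2p. With pᵉ = 54, SRAS is y = 3679 + 4p.
Short run: 4015 − 2p = 3679 + 4p gives 336 = 6p, so p = 56 and y = 4015 − 2·56 = 3903.
y = 3903 is above potential 3895; expectations adjust and SRAS shifts left until y = 3895.
Long run: on the new AD curve, 3895 = 4015 − 2p gives p = 60.

Short run: p = 56, y = 3903. Long run: p = 60.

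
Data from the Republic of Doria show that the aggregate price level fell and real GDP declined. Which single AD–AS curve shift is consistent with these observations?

AD shifted left

P fell and Y fell. An AD shift moves P and Y in the same direction; an SRAS shift moves them in opposite directions.
Here P and Y moved in the same direction, so the AD curve shifted.
Since Y fell, AD shifted left.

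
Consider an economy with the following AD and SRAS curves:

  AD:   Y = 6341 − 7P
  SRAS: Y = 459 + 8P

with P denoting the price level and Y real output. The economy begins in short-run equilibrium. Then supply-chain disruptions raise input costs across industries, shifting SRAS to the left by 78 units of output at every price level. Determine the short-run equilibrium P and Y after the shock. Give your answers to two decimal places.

P = 397.33, Y = 3559.67

This is a negative supply shock: SRAS shifts left.
New SRAS: Y = 381 + 8P.
Set AD = SRAS: 6341 − 7P = 381 + 8P, so 5960 = 15P and P = 397.33.
Substituting into AD, Y = 3559.67.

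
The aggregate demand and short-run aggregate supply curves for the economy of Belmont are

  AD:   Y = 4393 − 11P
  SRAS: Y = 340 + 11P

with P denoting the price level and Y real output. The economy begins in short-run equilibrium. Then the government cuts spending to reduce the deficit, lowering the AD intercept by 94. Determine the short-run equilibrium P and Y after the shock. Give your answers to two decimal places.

This is a negative demand shock: AD shifts left.
New AD: Y = 4299 − 11P.
Set AD = SRAS: 4299 − 11P = 340 + 11P, so 3959 = 22P and P = 179.95.
Substituting into AD, Y = 2319.50.

P = 179.95, Y = 2319.50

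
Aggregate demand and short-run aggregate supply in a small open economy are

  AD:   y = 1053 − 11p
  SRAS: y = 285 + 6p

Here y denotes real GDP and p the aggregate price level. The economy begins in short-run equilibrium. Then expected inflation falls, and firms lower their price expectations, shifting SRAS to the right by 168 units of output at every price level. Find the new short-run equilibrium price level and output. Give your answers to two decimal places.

This is a positive supply shock: SRAS shifts right.
New SRAS: y = 453 + 6p.
Set AD = SRAS: 1053 − 11p = 453 + 6p, so 600 = 17p and p = 35.29.
Substituting into AD, y = 664.76.

p = 35.29, y = 664.76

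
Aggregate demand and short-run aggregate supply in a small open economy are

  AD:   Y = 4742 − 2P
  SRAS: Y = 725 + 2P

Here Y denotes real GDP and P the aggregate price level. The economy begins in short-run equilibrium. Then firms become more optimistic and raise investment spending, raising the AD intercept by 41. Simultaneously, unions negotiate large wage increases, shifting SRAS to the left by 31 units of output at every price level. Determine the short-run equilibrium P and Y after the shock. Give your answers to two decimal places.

P = 1022.25, Y = 2738.50

After both shocks: AD is Y = 4783 − 2P and SRAS is Y = 694 + 2P.
Setting them equal: 4089 = 4P, so P = 1022.25.
Substituting into AD, Y = 2738.50.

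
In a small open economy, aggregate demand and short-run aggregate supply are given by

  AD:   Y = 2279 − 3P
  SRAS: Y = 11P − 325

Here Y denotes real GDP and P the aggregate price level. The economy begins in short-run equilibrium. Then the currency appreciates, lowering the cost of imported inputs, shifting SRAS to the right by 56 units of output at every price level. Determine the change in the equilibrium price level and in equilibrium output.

This is a positive supply shock: SRAS shifts right.
New SRAS: Y = 11P − 269.
Set AD = SRAS: 2279 − 3P = 11P − 269, so 2548 = 14P and P = 182.
Y = 2279 − 3·182 = 1733.
Initially P = 186, Y = 1721, so ΔP = -4 and ΔY = +12.

ΔP = -4, ΔY = +12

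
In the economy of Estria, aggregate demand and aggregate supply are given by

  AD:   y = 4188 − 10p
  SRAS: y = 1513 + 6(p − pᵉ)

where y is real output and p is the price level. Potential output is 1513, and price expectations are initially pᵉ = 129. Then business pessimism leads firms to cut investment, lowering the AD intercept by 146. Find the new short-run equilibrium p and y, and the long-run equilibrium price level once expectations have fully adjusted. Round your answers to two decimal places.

Short run: p = 206.44, y = 1977.63. Long run: p = 252.90.

AD shifts left: new AD is y = 4042 − 10p. With pᵉ = 129, SRAS is y = 739 + 6p.
Short run: 4042 − 10p = 739 + 6p gives 3303 = 16p, so p = 206.44 and y = 4042 − 10p = 1977.63.
y = 1977.63 is above potential 1513; expectations adjust and SRAS shifts left until y = 1513.
Long run: on the new AD curve, 1513 = 4042 − 10p gives p = 252.90.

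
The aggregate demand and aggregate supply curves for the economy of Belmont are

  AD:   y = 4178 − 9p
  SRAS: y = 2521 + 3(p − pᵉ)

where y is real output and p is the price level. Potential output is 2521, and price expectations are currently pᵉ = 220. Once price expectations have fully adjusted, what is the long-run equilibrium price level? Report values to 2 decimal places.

Short run: with pᵉ = 220, SRAS is y = 1861 + 3p. Setting AD = SRAS gives 2317 = 12p, so p = 193.08 and y = 4178 − 9p = 2440.25.
Output 2440.25 is below potential 2521, so over time expected prices fall and SRAS shifts right until y returns to 2521.
Long run: y = 2521 on the AD curve gives 2521 = 4178 − 9p, so p = 184.11.

Long-run p = 184.11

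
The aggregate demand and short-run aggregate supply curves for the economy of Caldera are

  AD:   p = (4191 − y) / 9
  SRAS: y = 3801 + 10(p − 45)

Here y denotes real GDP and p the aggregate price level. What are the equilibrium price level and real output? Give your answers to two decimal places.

Write SRAS as y = 3801 + 10p − 450 = 3351 + 10p.
Rearrange AD to y = 4191 − 9p.
Set AD = SRAS: 4191 − 9p = 3351 + 10p, so 840 = 19p and p = 44.21.
Substituting into AD, y = 4191 − 9p = 3793.11.

p = 44.21, y = 3793.11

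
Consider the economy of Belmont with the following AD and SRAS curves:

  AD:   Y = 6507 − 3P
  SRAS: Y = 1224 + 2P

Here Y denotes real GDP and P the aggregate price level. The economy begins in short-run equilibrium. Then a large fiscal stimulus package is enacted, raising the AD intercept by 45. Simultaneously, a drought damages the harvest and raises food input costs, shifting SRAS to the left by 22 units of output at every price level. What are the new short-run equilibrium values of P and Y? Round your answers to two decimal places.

After both shocks: AD is Y = 6552 − 3P and SRAS is Y = 1202 + 2P.
Setting them equal: 5350 = 5P, so P = 1070.00.
Substituting into AD, Y = 3342.00.

P = 1070.00, Y = 3342.00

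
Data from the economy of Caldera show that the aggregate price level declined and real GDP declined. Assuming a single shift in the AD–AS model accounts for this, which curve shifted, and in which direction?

P fell and Y fell. An AD shift moves P and Y in the same direction; an SRAS shift moves them in opposite directions.
Here P and Y moved in the same direction, so the AD curve shifted.
Since Y fell, AD shifted left.

AD shifted left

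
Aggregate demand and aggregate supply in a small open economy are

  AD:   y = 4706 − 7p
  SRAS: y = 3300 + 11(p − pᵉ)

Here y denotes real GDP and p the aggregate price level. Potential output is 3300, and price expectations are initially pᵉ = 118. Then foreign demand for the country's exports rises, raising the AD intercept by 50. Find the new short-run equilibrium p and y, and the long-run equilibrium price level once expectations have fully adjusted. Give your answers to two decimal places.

Short run: p = 153.00, y = 3685.00. Long run: p = 208.00.

AD shifts right: new AD is y = 4756 − 7p. With pᵉ = 118, SRAS is y = 2002 + 11p.
Short run: 4756 − 7p = 2002 + 11p gives 2754 = 18p, so p = 153.00 and y = 4756 − 7p = 3685.00.
y = 3685.00 is above potential 3300; expectations adjust and SRAS shifts left until y = 3300.
Long run: on the new AD curve, 3300 = 4756 − 7p gives p = 208.00.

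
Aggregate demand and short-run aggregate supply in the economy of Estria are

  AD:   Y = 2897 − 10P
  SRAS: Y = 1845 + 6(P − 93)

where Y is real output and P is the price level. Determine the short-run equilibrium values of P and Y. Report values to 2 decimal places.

Write SRAS as Y = 1845 + 6P − 558 = 1287 + 6P.
Set AD = SRAS: 2897 − 10P = 1287 + 6P, so 1610 = 16P and P = 100.63.
Substituting into AD, Y = 2897 − 10P = 1890.75.

P = 100.63, Y = 1890.75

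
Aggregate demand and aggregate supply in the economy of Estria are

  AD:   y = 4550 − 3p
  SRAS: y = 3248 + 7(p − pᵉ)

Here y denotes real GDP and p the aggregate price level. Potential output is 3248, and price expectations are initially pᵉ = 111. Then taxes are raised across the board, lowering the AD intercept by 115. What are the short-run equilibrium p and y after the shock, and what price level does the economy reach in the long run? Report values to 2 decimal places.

Short run: p = 196.40, y = 3845.80. Long run: p = 395.67.

AD shifts left: new AD is y = 4435 − 3p. With pᵉ = 111, SRAS is y = 2471 + 7p.
Short run: 4435 − 3p = 2471 + 7p gives 1964 = 10p, so p = 196.40 and y = 4435 − 3p = 3845.80.
y = 3845.80 is above potential 3248; expectations adjust and SRAS shifts left until y = 3248.
Long run: on the new AD curve, 3248 = 4435 − 3p gives p = 395.67.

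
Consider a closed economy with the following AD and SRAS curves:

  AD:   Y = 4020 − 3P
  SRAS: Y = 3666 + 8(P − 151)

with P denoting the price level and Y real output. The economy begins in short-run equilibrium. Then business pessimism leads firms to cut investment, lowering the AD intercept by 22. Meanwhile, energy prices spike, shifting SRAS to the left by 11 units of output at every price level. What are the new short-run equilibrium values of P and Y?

P = 141, Y = 3575

After both shocks: AD is Y = 3998 − 3P and SRAS is Y = 2447 + 8P.
Setting them equal: 1551 = 11P, so P = 141.
Y = 3998 − 3·141 = 3575.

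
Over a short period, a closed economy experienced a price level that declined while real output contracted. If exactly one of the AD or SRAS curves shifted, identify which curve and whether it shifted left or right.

AD shifted left

P fell and Y fell. An AD shift moves P and Y in the same direction; an SRAS shift moves them in opposite directions.
Here P and Y moved in the same direction, so the AD curve shifted.
Since Y fell, AD shifted left.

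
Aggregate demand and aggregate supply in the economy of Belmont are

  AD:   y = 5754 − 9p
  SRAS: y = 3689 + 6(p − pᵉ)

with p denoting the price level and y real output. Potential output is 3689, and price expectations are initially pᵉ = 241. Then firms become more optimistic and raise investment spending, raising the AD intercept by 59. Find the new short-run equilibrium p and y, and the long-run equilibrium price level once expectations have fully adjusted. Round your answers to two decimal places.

Short run: p = 238.00, y = 3671.00. Long run: p = 236.00.

AD shifts right: new AD is y = 5813 − 9p. With pᵉ = 241, SRAS is y = 2243 + 6p.
Short run: 5813 − 9p = 2243 + 6p gives 3570 = 15p, so p = 238.00 and y = 5813 − 9p = 3671.00.
y = 3671.00 is below potential 3689; expectations adjust and SRAS shifts right until y = 3689.
Long run: on the new AD curve, 3689 = 5813 − 9p gives p = 236.00.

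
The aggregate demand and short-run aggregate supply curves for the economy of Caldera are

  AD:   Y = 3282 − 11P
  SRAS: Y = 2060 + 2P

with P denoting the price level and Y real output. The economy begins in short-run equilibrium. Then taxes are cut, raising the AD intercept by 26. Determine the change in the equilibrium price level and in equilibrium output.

This is a positive demand shock: AD shifts right.
New AD: Y = 3308 − 11P.
Set AD = SRAS: 3308 − 11P = 2060 + 2P, so 1248 = 13P and P = 96.
Y = 3308 − 11·96 = 2252.
Initially P = 94, Y = 2248, so ΔP = +2 and ΔY = +4.

ΔP = +2, ΔY = +4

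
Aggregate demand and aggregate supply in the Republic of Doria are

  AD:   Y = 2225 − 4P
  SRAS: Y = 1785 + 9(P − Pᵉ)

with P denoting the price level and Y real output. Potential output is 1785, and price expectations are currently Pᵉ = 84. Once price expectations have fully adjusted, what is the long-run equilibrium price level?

Short run: with Pᵉ = 84, SRAS is Y = 1029 + 9P. Setting AD = SRAS gives 1196 = 13P, so P = 92 and Y = 2225 − 4·92 = 1857.
Output 1857 is above potential 1785, so over time expected prices rise and SRAS shifts left until Y returns to 1785.
Long run: Y = 1785 on the AD curve gives 1785 = 2225 − 4P, so P = 110.

Long-run P = 110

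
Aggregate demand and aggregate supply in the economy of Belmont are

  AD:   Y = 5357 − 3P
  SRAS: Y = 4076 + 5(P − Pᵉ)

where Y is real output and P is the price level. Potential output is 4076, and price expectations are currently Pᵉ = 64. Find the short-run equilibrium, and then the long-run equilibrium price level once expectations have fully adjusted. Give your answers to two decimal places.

Short run: P = 200.13, Y = 4756.63. Long run: P = 427.00.

Short run: with Pᵉ = 64, SRAS is Y = 3756 + 5P. Setting AD = SRAS gives 1601 = 8P, so P = 200.13 and Y = 5357 − 3P = 4756.63.
Output 4756.63 is above potential 4076, so over time expected prices rise and SRAS shifts left until Y returns to 4076.
Long run: Y = 4076 on the AD curve gives 4076 = 5357 − 3P, so P = 427.00.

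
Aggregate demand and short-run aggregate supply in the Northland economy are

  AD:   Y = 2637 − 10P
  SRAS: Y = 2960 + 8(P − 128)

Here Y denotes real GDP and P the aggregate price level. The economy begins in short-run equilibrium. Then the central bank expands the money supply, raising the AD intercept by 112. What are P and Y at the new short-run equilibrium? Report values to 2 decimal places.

This is a positive demand shock: AD shifts right.
New AD: Y = 2749 − 10P.
SRAS can be written Y = 1936 + 8P.
Set AD = SRAS: 2749 − 10P = 1936 + 8P, so 813 = 18P and P = 45.17.
Substituting into AD, Y = 2297.33.

P = 45.17, Y = 2297.33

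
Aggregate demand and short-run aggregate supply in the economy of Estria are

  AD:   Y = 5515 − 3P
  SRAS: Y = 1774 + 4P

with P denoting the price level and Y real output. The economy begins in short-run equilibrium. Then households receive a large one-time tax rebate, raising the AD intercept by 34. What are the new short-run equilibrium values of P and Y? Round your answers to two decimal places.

P = 539.29, Y = 3931.14

This is a positive demand shock: AD shifts right.
New AD: Y = 5549 − 3P.
Set AD = SRAS: 5549 − 3P = 1774 + 4P, so 3775 = 7P and P = 539.29.
Substituting into AD, Y = 3931.14.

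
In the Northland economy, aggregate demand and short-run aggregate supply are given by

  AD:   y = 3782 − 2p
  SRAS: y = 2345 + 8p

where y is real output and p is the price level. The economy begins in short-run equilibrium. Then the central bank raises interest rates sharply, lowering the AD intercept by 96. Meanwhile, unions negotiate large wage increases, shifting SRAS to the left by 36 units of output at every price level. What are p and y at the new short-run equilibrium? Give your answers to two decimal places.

p = 137.70, y = 3410.60

After both shocks: AD is y = 3686 − 2p and SRAS is y = 2309 + 8p.
Setting them equal: 1377 = 10p, so p = 137.70.
Substituting into AD, y = 3410.60.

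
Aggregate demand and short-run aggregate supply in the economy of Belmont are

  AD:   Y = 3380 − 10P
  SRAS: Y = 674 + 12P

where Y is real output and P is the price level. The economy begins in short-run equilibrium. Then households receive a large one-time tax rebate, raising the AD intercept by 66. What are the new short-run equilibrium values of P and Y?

This is a positive demand shock: AD shifts right.
New AD: Y = 3446 − 10P.
Set AD = SRAS: 3446 − 10P = 674 + 12P, so 2772 = 22P and P = 126.
Y = 3446 − 10·126 = 2186.

P = 126, Y = 2186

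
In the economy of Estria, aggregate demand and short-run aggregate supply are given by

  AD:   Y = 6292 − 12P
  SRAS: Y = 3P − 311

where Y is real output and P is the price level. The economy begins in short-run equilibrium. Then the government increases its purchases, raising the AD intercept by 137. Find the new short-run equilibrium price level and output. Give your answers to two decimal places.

This is a positive demand shock: AD shifts right.
New AD: Y = 6429 − 12P.
Set AD = SRAS: 6429 − 12P = 3P − 311, so 6740 = 15P and P = 449.33.
Substituting into AD, Y = 1037.00.

P = 449.33, Y = 1037.00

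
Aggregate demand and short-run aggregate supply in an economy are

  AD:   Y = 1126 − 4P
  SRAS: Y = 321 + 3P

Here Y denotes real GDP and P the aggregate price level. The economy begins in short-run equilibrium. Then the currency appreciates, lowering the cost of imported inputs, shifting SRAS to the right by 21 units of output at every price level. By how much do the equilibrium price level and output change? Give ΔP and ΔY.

This is a positive supply shock: SRAS shifts right.
New SRAS: Y = 342 + 3P.
Set AD = SRAS: 1126 − 4P = 342 + 3P, so 784 = 7P and P = 112.
Y = 1126 − 4·112 = 678.
Initially P = 115, Y = 666, so ΔP = -3 and ΔY = +12.

ΔP = -3, ΔY = +12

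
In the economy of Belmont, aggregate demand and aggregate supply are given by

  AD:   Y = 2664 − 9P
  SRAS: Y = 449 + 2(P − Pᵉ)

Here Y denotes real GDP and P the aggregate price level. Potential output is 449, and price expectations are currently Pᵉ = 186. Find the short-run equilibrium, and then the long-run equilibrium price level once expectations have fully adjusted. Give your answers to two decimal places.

Short run: P = 235.18, Y = 547.36. Long run: P = 246.11.

Short run: with Pᵉ = 186, SRAS is Y = 77 + 2P. Setting AD = SRAS gives 2587 = 11P, so P = 235.18 and Y = 2664 − 9P = 547.36.
Output 547.36 is above potential 449, so over time expected prices rise and SRAS shifts left until Y returns to 449.
Long run: Y = 449 on the AD curve gives 449 = 2664 − 9P, so P = 246.11.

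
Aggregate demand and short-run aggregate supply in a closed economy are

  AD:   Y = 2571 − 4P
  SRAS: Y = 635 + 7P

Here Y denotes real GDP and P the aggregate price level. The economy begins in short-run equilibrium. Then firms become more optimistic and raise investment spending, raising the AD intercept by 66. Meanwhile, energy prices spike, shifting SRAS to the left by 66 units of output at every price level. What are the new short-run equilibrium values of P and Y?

P = 188, Y = 1885

After both shocks: AD is Y = 2637 − 4P and SRAS is Y = 569 + 7P.
Setting them equal: 2068 = 11P, so P = 188.
Y = 2637 − 4·188 = 1885.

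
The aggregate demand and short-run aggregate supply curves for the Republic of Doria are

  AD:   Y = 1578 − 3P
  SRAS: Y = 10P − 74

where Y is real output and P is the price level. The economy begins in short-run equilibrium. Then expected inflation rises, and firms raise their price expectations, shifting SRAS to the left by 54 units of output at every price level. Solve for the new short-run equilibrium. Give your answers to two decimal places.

P = 131.23, Y = 1184.31

This is a negative supply shock: SRAS shifts left.
New SRAS: Y = 10P − 128.
Set AD = SRAS: 1578 − 3P = 10P − 128, so 1706 = 13P and P = 131.23.
Substituting into AD, Y = 1184.31.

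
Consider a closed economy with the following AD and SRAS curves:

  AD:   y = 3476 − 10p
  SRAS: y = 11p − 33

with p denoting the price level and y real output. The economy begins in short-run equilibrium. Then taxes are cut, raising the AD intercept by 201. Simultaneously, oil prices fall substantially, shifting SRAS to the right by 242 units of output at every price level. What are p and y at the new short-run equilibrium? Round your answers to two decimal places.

After both shocks: AD is y = 3677 − 10p and SRAS is y = 209 + 11p.
Setting them equal: 3468 = 21p, so p = 165.14.
Substituting into AD, y = 2025.57.

p = 165.14, y = 2025.57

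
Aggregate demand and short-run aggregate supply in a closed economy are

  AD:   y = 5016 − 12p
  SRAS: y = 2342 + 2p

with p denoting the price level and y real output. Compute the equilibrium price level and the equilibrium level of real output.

p = 191, y = 2724

Set AD = SRAS: 5016 − 12p = 2342 + 2p, so 2674 = 14p and p = 191.
Then y = 5016 − 12·191 = 2724.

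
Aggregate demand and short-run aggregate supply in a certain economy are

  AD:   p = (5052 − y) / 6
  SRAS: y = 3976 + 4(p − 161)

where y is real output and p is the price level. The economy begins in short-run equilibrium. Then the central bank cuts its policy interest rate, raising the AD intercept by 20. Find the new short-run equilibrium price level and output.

This is a positive demand shock: AD shifts right.
New AD: y = 5072 − 6p.
SRAS can be written y = 3332 + 4p.
Set AD = SRAS: 5072 − 6p = 3332 + 4p, so 1740 = 10p and p = 174.
y = 5072 − 6·174 = 4028.

p = 174, y = 4028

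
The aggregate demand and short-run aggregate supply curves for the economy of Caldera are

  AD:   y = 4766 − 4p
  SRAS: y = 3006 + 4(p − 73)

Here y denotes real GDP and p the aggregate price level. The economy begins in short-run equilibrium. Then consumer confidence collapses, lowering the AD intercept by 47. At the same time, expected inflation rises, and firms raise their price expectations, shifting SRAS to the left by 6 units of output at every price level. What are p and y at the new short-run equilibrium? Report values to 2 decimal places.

After both shocks: AD is y = 4719 − 4p and SRAS is y = 2708 + 4p.
Setting them equal: 2011 = 8p, so p = 251.38.
Substituting into AD, y = 3713.50.

p = 251.38, y = 3713.50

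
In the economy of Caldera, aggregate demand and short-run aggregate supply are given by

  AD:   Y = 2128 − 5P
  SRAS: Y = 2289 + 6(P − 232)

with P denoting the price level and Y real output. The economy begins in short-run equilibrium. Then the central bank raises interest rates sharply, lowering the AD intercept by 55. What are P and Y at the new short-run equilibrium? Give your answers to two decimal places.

P = 106.91, Y = 1538.45

This is a negative demand shock: AD shifts left.
New AD: Y = 2073 − 5P.
SRAS can be written Y = 897 + 6P.
Set AD = SRAS: 2073 − 5P = 897 + 6P, so 1176 = 11P and P = 106.91.
Substituting into AD, Y = 1538.45.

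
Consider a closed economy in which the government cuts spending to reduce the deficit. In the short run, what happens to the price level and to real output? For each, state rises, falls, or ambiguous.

Price level: falls; output: falls

This is a negative demand shock: AD shifts left.
Moving along the upward-sloping SRAS curve, P falls and Y falls.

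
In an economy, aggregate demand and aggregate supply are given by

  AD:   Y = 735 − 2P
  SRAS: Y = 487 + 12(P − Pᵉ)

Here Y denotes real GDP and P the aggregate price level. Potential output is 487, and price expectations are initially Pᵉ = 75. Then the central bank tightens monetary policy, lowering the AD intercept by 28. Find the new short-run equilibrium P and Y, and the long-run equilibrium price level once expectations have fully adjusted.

AD shifts left: new AD is Y = 707 − 2P. With Pᵉ = 75, SRAS is Y = 12P − 413.
Short run: 707 − 2P = 12P − 413 gives 1120 = 14P, so P = 80 and Y = 707 − 2·80 = 547.
Y = 547 is above potential 487; expectations adjust and SRAS shifts left until Y = 487.
Long run: on the new AD curve, 487 = 707 − 2P gives P = 110.

Short run: P = 80, Y = 547. Long run: P = 110.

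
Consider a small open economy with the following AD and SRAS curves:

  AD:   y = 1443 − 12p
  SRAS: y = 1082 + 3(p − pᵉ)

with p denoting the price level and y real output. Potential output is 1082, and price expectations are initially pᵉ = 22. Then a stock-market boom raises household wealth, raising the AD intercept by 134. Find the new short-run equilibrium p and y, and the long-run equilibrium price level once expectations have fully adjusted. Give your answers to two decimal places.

AD shifts right: new AD is y = 1577 − 12p. With pᵉ = 22, SRAS is y = 1016 + 3p.
Short run: 1577 − 12p = 1016 + 3p gives 561 = 15p, so p = 37.40 and y = 1577 − 12p = 1128.20.
y = 1128.20 is above potential 1082; expectations adjust and SRAS shifts left until y = 1082.
Long run: on the new AD curve, 1082 = 1577 − 12p gives p = 41.25.

Short run: p = 37.40, y = 1128.20. Long run: p = 41.25.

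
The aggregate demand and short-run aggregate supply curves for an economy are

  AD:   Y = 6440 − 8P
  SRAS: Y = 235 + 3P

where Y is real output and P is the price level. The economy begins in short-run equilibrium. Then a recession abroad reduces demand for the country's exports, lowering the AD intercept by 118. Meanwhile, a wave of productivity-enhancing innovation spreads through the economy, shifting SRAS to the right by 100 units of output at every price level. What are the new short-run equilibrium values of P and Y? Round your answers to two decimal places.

After both shocks: AD is Y = 6322 − 8P and SRAS is Y = 335 + 3P.
Setting them equal: 5987 = 11P, so P = 544.27.
Substituting into AD, Y = 1967.82.

P = 544.27, Y = 1967.82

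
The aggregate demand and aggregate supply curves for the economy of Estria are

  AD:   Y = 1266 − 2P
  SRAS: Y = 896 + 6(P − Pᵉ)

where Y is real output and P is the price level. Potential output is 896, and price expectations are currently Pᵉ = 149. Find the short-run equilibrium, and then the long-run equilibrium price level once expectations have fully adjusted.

Short run: P = 158, Y = 950. Long run: P = 185.

Short run: with Pᵉ = 149, SRAS is Y = 2 + 6P. Setting AD = SRAS gives 1264 = 8P, so P = 158 and Y = 1266 − 2·158 = 950.
Output 950 is above potential 896, so over time expected prices rise and SRAS shifts left until Y returns to 896.
Long run: Y = 896 on the AD curve gives 896 = 1266 − 2P, so P = 185.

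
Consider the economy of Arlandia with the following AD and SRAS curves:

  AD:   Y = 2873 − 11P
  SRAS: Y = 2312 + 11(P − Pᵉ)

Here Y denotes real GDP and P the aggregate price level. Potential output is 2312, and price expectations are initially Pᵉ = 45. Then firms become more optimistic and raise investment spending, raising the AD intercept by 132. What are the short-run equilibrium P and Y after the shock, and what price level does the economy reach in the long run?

AD shifts right: new AD is Y = 3005 − 11P. With Pᵉ = 45, SRAS is Y = 1817 + 11P.
Short run: 3005 − 11P = 1817 + 11P gives 1188 = 22P, so P = 54 and Y = 3005 − 11·54 = 2411.
Y = 2411 is above potential 2312; expectations adjust and SRAS shifts left until Y = 2312.
Long run: on the new AD curve, 2312 = 3005 − 11P gives P = 63.

Short run: P = 54, Y = 2411. Long run: P = 63.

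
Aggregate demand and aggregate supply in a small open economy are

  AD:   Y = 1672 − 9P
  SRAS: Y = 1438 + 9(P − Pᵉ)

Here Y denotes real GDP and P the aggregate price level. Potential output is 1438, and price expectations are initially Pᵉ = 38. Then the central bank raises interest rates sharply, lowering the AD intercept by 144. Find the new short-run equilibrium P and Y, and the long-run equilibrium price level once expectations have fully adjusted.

Short run: P = 24, Y = 1312. Long run: P = 10.

AD shifts left: new AD is Y = 1528 − 9P. With Pᵉ = 38, SRAS is Y = 1096 + 9P.
Short run: 1528 − 9P = 1096 + 9P gives 432 = 18P, so P = 24 and Y = 1528 − 9·24 = 1312.
Y = 1312 is below potential 1438; expectations adjust and SRAS shifts right until Y = 1438.
Long run: on the new AD curve, 1438 = 1528 − 9P gives P = 10.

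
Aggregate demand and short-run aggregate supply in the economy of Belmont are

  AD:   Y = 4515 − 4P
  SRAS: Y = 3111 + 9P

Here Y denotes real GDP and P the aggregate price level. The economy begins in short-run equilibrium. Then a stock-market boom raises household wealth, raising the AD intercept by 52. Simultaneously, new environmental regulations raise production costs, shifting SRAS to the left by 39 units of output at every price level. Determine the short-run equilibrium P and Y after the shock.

P = 115, Y = 4107

After both shocks: AD is Y = 4567 − 4P and SRAS is Y = 3072 + 9P.
Setting them equal: 1495 = 13P, so P = 115.
Y = 4567 − 4·115 = 4107.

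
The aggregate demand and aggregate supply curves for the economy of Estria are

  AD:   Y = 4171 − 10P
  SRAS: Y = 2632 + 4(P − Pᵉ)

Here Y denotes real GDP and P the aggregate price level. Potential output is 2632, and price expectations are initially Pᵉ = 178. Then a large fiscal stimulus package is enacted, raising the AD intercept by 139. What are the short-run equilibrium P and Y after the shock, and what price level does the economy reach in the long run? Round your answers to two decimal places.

AD shifts right: new AD is Y = 4310 − 10P. With Pᵉ = 178, SRAS is Y = 1920 + 4P.
Short run: 4310 − 10P = 1920 + 4P gives 2390 = 14P, so P = 170.71 and Y = 4310 − 10P = 2602.86.
Y = 2602.86 is below potential 2632; expectations adjust and SRAS shifts right until Y = 2632.
Long run: on the new AD curve, 2632 = 4310 − 10P gives P = 167.80.

Short run: P = 170.71, Y = 2602.86. Long run: P = 167.80.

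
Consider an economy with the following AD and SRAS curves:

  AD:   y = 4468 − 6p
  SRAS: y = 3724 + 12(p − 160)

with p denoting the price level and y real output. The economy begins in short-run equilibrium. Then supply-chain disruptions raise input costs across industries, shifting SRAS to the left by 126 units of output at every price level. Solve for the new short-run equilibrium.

This is a negative supply shock: SRAS shifts left.
New SRAS: y = 1678 + 12p.
Set AD = SRAS: 4468 − 6p = 1678 + 12p, so 2790 = 18p and p = 155.
y = 4468 − 6·155 = 3538.

p = 155, y = 3538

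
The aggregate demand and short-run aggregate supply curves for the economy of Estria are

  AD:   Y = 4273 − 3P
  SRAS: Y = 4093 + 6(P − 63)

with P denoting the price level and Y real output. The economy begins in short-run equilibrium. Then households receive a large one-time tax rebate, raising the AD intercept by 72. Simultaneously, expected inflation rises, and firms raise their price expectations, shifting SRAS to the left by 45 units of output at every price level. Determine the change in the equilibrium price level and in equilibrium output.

ΔP = +13, ΔY = +33

After both shocks: AD is Y = 4345 − 3P and SRAS is Y = 3670 + 6P.
Setting them equal: 675 = 9P, so P = 75.
Y = 4345 − 3·75 = 4120.
Initially P = 62, Y = 4087, so ΔP = +13 and ΔY = +33.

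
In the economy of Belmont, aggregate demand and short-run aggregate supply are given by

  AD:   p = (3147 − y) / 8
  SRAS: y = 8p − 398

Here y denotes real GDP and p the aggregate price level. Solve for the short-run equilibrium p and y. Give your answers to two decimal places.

Rearrange AD to y = 3147 − 8p.
Set AD = SRAS: 3147 − 8p = 8p − 398, so 3545 = 16p and p = 221.56.
Substituting into AD, y = 3147 − 8p = 1374.50.

p = 221.56, y = 1374.50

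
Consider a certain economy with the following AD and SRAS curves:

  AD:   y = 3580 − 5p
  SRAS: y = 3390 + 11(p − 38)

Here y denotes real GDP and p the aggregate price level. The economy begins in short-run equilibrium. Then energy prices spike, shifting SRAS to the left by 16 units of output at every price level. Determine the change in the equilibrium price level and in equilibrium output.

This is a negative supply shock: SRAS shifts left.
New SRAS: y = 2956 + 11p.
Set AD = SRAS: 3580 − 5p = 2956 + 11p, so 624 = 16p and p = 39.
y = 3580 − 5·39 = 3385.
Initially p = 38, y = 3390, so Δp = +1 and Δy = -5.

Δp = +1, Δy = -5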